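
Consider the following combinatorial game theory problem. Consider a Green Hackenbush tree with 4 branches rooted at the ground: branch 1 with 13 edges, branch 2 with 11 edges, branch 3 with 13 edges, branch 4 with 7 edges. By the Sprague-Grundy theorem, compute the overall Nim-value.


The tree has 4 branches from the ground vertex.
In Green Hackenbush, the Nim-value of a simple path of length k is k.
Branch 1: length 13, Nim-value = 13
Branch 2: length 11, Nim-value = 11
Branch 3: length 13, Nim-value = 13
Branch 4: length 7, Nim-value = 7
Total Nim-value = XOR of all branch values:
0 XOR 13 = 13
13 XOR 11 = 6
6 XOR 13 = 11
11 XOR 7 = 12
Nim-value of the tree = 12

12


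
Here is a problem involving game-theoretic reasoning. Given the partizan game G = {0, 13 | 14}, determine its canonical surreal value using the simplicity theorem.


Left options: {0, 13}, max = 13
Right options: {14}, min = 14
All options are numbers and max(Left) < min(Right), so by the simplicity theorem the value is the simplest (earliest-born) number strictly between 13 and 14.
No integer lies strictly between 13 and 14, so the value is the dyadic rational m/2^k in the interval with the smallest k (then m odd); search k = 1, 2, ...:
Denominator 2: 27/2 lies strictly between 13 and 14 -- found.
The simplest number in the interval is 27/2.
Game value = 27/2

27/2


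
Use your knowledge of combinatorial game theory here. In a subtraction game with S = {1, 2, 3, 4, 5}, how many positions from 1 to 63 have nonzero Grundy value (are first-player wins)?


Subtraction set S = {1, 2, 3, 4, 5}, so G(n) = n mod 6.
G(n) = 0 when n is a multiple of 6.
Multiples of 6 in [1, 63]: 10
N-positions (nonzero Grundy) = 63 - 10 = 53

53


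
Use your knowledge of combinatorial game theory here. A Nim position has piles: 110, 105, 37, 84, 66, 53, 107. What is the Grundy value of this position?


We need the XOR (exclusive or) of all pile sizes.
After XOR-ing pile 1 (size 110): 0 XOR 110 = 110
After XOR-ing pile 2 (size 105): 110 XOR 105 = 7
After XOR-ing pile 3 (size 37): 7 XOR 37 = 34
After XOR-ing pile 4 (size 84): 34 XOR 84 = 118
After XOR-ing pile 5 (size 66): 118 XOR 66 = 52
After XOR-ing pile 6 (size 53): 52 XOR 53 = 1
After XOR-ing pile 7 (size 107): 1 XOR 107 = 106
The Nim-value of this position is 106.

106


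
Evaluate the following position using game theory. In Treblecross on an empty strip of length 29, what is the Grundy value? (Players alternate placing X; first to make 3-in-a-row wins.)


Treblecross: place X on empty cells; 3-in-a-row wins.
Playing within two cells of an existing X lets the opponent win at once, so sensible play treats the cells i-2..i+2 around each X as dead. The player left with no safe cell loses, so this is a normal-play take-away game on strips of safe cells.
Placing X at cell i (0-indexed) of a strip of k safe cells leaves independent strips of sizes max(0, i-2) and max(0, k-i-3). Hence G(k) = mex{ G(max(0,i-2)) XOR G(max(0,k-i-3)) : 0 <= i < k }, with G(0) = 0.
G(1): splits (0,0):0^0=0 -> mex({0}) = 1
G(2): splits (0,0):0^0=0 -> mex({0}) = 1
G(3): splits (0,0):0^0=0 -> mex({0}) = 1
G(4): splits (0,1):0^1=1 (0,0):0^0=0 -> mex({0, 1}) = 2
G(5): splits (0,2):0^1=1 (0,1):0^1=1 (0,0):0^0=0 -> mex({0, 1}) = 2
G(6) = mex({1}) = 0
G(7) = mex({0, 1, 2}) = 3
G(8) = mex({0, 1, 2}) = 3
G(9) = mex({0, 2}) = 1
G(10) = mex({0, 2, 3}) = 1
G(11) = mex({0, 3}) = 1
G(12) = mex({1, 3}) = 0
G(13) = mex({0, 1, 2, 3}) = 4
G(14) = mex({0, 1, 2}) = 3
G(15) = mex({0, 1, 2}) = 3
G(16) = mex({0, 1, 2, 4}) = 3
G(17) = mex({0, 1, 3, 4}) = 2
G(18) = mex({0, 1, 3, 4}) = 2
G(19) = mex({0, 1, 3, 5}) = 2
G(20) = mex({0, 1, 2, 3, 5}) = 4
G(21) = mex({0, 1, 2, 3, 5}) = 4
G(22) = mex({1, 2, 6}) = 0
G(23) = mex({0, 1, 2, 3, 4, 6}) = 5
G(24) = mex({0, 1, 2, 3, 4}) = 5
G(25) = mex({0, 1, 3, 4, 7}) = 2
G(26) = mex({0, 1, 3, 4, 5, 7}) = 2
G(27) = mex({0, 1, 3, 5}) = 2
G(28) = mex({0, 1, 2, 5}) = 3
G(29) = mex({0, 1, 2, 4, 5, 6}) = 3
Therefore G(29) = 3.

3


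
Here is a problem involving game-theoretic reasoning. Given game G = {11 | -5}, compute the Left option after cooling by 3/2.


Original game: {11 | -5} (a switch {a | b} with a > b).
Cooling by t (for t below the temperature (a - b)/2 = 8) taxes each move by t: {a | b} cooled by t is {a - t | b + t}.
Cooling amount: t = 3/2
Cooled Left option: 11 - 3/2 = 19/2
Cooled Right option: -5 + 3/2 = -7/2
Cooled game: {19/2 | -7/2}
Left option = 19/2

19/2


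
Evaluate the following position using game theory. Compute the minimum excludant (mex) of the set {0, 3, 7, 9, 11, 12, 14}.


Set = {0, 3, 7, 9, 11, 12, 14}
0 is in the set.
1 is NOT in the set. This is the mex.
mex = 1

1


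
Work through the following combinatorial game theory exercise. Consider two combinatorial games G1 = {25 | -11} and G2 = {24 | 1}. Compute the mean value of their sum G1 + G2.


G1 = {25 | -11}, G2 = {24 | 1}
Each is a switch {a | b} with numbers a > b; its mean value is (a + b)/2, and mean value is additive over game sums: m(G1 + G2) = m(G1) + m(G2).
Mean of G1 = (25 + (-11))/2 = 14/2 = 7
Mean of G2 = (24 + (1))/2 = 25/2 = 25/2
Mean of G1 + G2 = 7 + 25/2 = 39/2

39/2


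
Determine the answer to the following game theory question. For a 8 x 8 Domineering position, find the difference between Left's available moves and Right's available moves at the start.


Board is 8 x 8 (rows x cols).
Left (vertical) placements: (rows-1) * cols = 7 * 8 = 56
Right (horizontal) placements: rows * (cols-1) = 8 * 7 = 56
Advantage = Left - Right = 56 - 56 = 0

0


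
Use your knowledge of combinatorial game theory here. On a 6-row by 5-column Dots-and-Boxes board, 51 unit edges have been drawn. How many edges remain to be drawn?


Grid: 6 x 5 boxes, i.e. 7 rows and 6 columns of dots.
Horizontal edges: (rows + 1) * cols = 7 * 5 = 35
Vertical edges: rows * (cols + 1) = 6 * 6 = 36
Total edges: 35 + 36 = 71
Edges drawn: 51
Remaining: 71 - 51 = 20

20


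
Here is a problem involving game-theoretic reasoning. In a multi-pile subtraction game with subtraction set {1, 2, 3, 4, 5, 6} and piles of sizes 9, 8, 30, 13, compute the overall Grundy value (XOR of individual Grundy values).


Subtraction set: {1, 2, 3, 4, 5, 6}
For this subtraction set, G(n) = n mod 7 (period = max + 1 = 7).
Pile 1 (size 9): G(9) = 9 mod 7 = 2
Pile 2 (size 8): G(8) = 8 mod 7 = 1
Pile 3 (size 30): G(30) = 30 mod 7 = 2
Pile 4 (size 13): G(13) = 13 mod 7 = 6
Total Grundy value = XOR of all: 2 XOR 1 XOR 2 XOR 6 = 7

7


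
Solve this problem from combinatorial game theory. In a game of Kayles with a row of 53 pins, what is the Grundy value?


Kayles: a move removes 1 or 2 adjacent pins from a contiguous row.
Removing pins from a row of k leaves two independent rows (a, b) with a + b = k - 1 (one pin) or a + b = k - 2 (two pins); an end removal gives a = 0.
By Sprague-Grundy, G(k) = mex{ G(a) XOR G(b) } over all these splits. G(0) = 0.
G(1): splits (0,0):0^0=0 -> mex({0}) = 1
G(2): splits (0,1):0^1=1 (0,0):0^0=0 -> mex({0, 1}) = 2
G(3): splits (0,2):0^2=2 (1,1):1^1=0 (0,1):0^1=1 -> mex({0, 1, 2}) = 3
G(4): splits (0,3):0^3=3 (1,2):1^2=3 (0,2):0^2=2 (1,1):1^1=0 -> mex({0, 2, 3}) = 1
G(5): splits (0,4):0^1=1 (1,3):1^3=2 (2,2):2^2=0 (0,3):0^3=3 (1,2):1^2=3 -> mex({0, 1, 2, 3}) = 4
G(6) = mex({0, 1, 2, 4}) = 3
G(7) = mex({0, 1, 3, 4, 5}) = 2
G(8) = mex({0, 2, 3, 5, 6}) = 1
G(9) = mex({0, 1, 2, 3, 6, 7}) = 4
G(10) = mex({0, 1, 3, 4, 5, 7}) = 2
G(11) = mex({0, 1, 2, 3, 4, 5}) = 6
G(12) = mex({0, 1, 2, 3, 5, 6, 7}) = 4
G(13) = mex({0, 2, 3, 4, 6, 7}) = 1
G(14) = mex({0, 1, 4, 5, 6, 7}) = 2
G(15) = mex({0, 1, 2, 3, 4, 5, 6}) = 7
G(16) = mex({0, 2, 3, 5, 6, 7}) = 1
G(17) = mex({0, 1, 2, 3, 5, 6, 7}) = 4
G(18) = mex({0, 1, 2, 4, 5, 6}) = 3
G(19) = mex({0, 1, 3, 4, 5, 7}) = 2
G(20) = mex({0, 2, 3, 4, 5, 6, 7}) = 1
G(21) = mex({0, 1, 2, 3, 5, 6, 7}) = 4
G(22) = mex({0, 1, 2, 3, 4, 5, 7}) = 6
G(23) = mex({0, 1, 2, 3, 4, 5, 6}) = 7
G(24) = mex({0, 1, 2, 3, 5, 6, 7}) = 4
G(25) = mex({0, 2, 3, 4, 6, 7}) = 1
G(26) = mex({0, 1, 3, 4, 5, 6, 7}) = 2
G(27) = mex({0, 1, 2, 3, 4, 5, 6, 7}) = 8
G(28) = mex({0, 1, 2, 3, 4, 6, 7, 8}) = 5
G(29) = mex({0, 1, 2, 3, 5, 6, 7, 8, 9}) = 4
G(30) = mex({0, 1, 2, 3, 4, 5, 6, 9, 10}) = 7
G(31) = mex({0, 1, 3, 4, 5, 7, 10, 11}) = 2
G(32) = mex({0, 2, 3, 4, 5, 6, 7, 9, 11}) = 1
G(33) = mex({0, 1, 2, 3, 4, 5, 6, 7, 9, 12}) = 8
G(34) = mex({0, 1, 2, 3, 4, 5, 7, 8, 11, 12}) = 6
G(35) = mex({0, 1, 2, 3, 4, 5, 6, 8, 9, 10, 11}) = 7
G(36) = mex({0, 1, 2, 3, 5, 6, 7, 9, 10}) = 4
G(37) = mex({0, 2, 3, 4, 6, 7, 9, 10, 11, 12}) = 1
G(38) = mex({0, 1, 3, 4, 5, 6, 7, 9, 10, 11, 12}) = 2
G(39) = mex({0, 1, 2, 4, 5, 6, 7, 9, 10, 12, 14}) = 3
G(40) = mex({0, 2, 3, 4, 6, 7, 11, 12, 14}) = 1
G(41) = mex({0, 1, 2, 3, 5, 6, 7, 9, 10, 11, 12}) = 4
G(42) = mex({0, 1, 2, 3, 4, 5, 6, 9, 10}) = 7
G(43) = mex({0, 1, 3, 4, 5, 7, 9, 10, 12, 15}) = 2
G(44) = mex({0, 2, 3, 4, 5, 6, 7, 9, 10, 12, 15}) = 1
G(45) = mex({0, 1, 2, 3, 4, 5, 6, 7, 9, 10, 12, 14}) = 8
G(46) = mex({0, 1, 3, 4, 5, 7, 8, 11, 12, 14}) = 2
G(47) = mex({0, 1, 2, 3, 4, 5, 6, 8, 9, 10, 11, 12}) = 7
G(48) = mex({0, 1, 2, 3, 5, 6, 7, 9, 10}) = 4
G(49) = mex({0, 2, 3, 4, 6, 7, 9, 10, 11, 12, 15}) = 1
G(50) = mex({0, 1, 4, 5, 6, 7, 9, 11, 12, 14, 15}) = 2
G(51) = mex({0, 1, 2, 3, 4, 5, 6, 7, 9, 12, 14, 15}) = 8
G(52) = mex({0, 2, 3, 4, 5, 6, 7, 8, 11, 12, 15}) = 1
G(53) = mex({0, 1, 2, 3, 5, 6, 7, 8, 9, 10, 11, 12}) = 4
Therefore G(53) = 4.

4


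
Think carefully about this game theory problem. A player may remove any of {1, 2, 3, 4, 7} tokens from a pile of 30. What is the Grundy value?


The subtraction set is S = {1, 2, 3, 4, 7}.
G(k) = mex{ G(k - s) : s in S, s <= k }. We compute iteratively: G(0) = 0.
G(1) = mex({0}) = 1
G(2) = mex({0, 1}) = 2
G(3) = mex({0, 1, 2}) = 3
G(4) = mex({0, 1, 2, 3}) = 4
G(5) = mex({1, 2, 3, 4}) = 0
G(6) = mex({0, 2, 3, 4}) = 1
G(7) = mex({0, 1, 3, 4}) = 2
G(8) = mex({0, 1, 2, 4}) = 3
G(9) = mex({0, 1, 2, 3}) = 4
G(10) = mex({1, 2, 3, 4}) = 0
G(11) = mex({0, 2, 3, 4}) = 1
Observe that G(5)..G(11) = 0, 1, 2, 3, 4, 0, 1 repeats G(0)..G(6) = 0, 1, 2, 3, 4, 0, 1.
For k >= max(S) = 7, G(k) is determined by the previous 7 values G(k-7)..G(k-1); a window of 7 consecutive values has recurred shifted by 5, so by induction G(k + 5) = G(k) for all k >= 0: the sequence is periodic from the start with period 5.
One period: G(0..4) = 0, 1, 2, 3, 4.
30 mod 5 = 0, so G(30) = G(0) = 0.

0


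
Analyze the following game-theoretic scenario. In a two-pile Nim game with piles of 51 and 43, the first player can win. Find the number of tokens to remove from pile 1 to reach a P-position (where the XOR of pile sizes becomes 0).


Piles: 51 and 43
Current XOR: 51 XOR 43 = 24 (non-zero, so this is an N-position).
To make the XOR zero, we need to find a move that balances the piles.
For pile 1 (size 51): target = 51 XOR 24 = 43
We reduce pile 1 from 51 to 43.
Tokens removed: 51 - 43 = 8
Verification: 43 XOR 43 = 0

8


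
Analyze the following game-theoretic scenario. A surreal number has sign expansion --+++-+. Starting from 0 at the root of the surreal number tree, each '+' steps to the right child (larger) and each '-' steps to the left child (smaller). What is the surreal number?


Sign expansion: --+++-+
Rule: track bounds (lo, hi), initially (-inf, +inf). On '+', the current value becomes lo and we move to the simplest number in (value, hi): value + 1 if hi = +inf, otherwise the midpoint (value + hi)/2. On '-', the current value becomes hi and we move to value - 1 if lo = -inf, otherwise the midpoint (lo + value)/2.
Start at 0.
Step 1: sign = -, move left. Bounds: (-inf, 0). Value = -1
Step 2: sign = -, move left. Bounds: (-inf, -1). Value = -2
Step 3: sign = +, move right. Bounds: (-2, -1). Value = -3/2
Step 4: sign = +, move right. Bounds: (-3/2, -1). Value = -5/4
Step 5: sign = +, move right. Bounds: (-5/4, -1). Value = -9/8
Step 6: sign = -, move left. Bounds: (-5/4, -9/8). Value = -19/16
Step 7: sign = +, move right. Bounds: (-19/16, -9/8). Value = -37/32
The surreal number with sign expansion --+++-+ is -37/32.

-37/32


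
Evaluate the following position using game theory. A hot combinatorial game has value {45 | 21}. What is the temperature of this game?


The game is {45 | 21}, a switch {a | b} with numbers a > b.
Cooling {a | b} by t gives {a - t | b + t}, which stops being hot when a - t = b + t, i.e. at t = (a - b)/2. So the temperature of a switch is (a - b)/2.
Temperature = (Left option - Right option) / 2
= (45 - (21)) / 2
= 24 / 2
= 12

12


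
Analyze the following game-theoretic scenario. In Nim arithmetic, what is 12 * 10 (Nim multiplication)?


Nim multiplication is bilinear over XOR: (u XOR v) * w = (u*w) XOR (v*w).
So we split each operand into its bit components and XOR the pairwise Nim products.
12 = 4 + 8 (as XOR of powers of 2).
10 = 2 + 8 (as XOR of powers of 2).
Using the standard Nim-product table on single bits:
  2*2 = 3,   2*4 = 8,   2*8 = 12,
  4*4 = 6,   4*8 = 11,  8*8 = 13,
and  1*x = x (identity), k*l = l*k (commutative).
Pairwise Nim products:
  4 * 2 = 8
  4 * 8 = 11
  8 * 2 = 12
  8 * 8 = 13
XOR them: 8 XOR 11 XOR 12 XOR 13 = 2.
Result: 12 * 10 = 2 (in Nim).

2


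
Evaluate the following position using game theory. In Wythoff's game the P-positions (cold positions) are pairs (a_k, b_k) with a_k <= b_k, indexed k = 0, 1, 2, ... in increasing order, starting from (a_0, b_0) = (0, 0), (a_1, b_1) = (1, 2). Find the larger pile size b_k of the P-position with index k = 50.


By Wythoff's theorem, a_k = floor(k * phi) and b_k = floor(k * phi^2) = a_k + k, where phi = (1 + sqrt(5))/2 is the golden ratio.
phi = (1 + sqrt(5))/2 = 1.618034
phi^2 = phi + 1 = 2.618034
k = 50
k * phi^2 = 50 * 2.618034 = 130.901699
b_50 = floor(k * phi^2) = 130 (check: a_50 + k = 80 + 50 = 130)

130


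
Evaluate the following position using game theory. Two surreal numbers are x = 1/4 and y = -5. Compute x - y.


x = 1/4, y = -5
Converting to common denominator: 4
x = 1/4, y = -20/4
x - y = 1/4 - -5 = 21/4

21/4


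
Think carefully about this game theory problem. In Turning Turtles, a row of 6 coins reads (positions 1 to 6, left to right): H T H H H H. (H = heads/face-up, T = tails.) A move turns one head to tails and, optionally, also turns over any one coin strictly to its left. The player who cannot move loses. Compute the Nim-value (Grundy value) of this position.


Coins: H T H H H H
Key fact: a single head at position k behaves exactly like a Nim heap of size k (turning it to T and optionally flipping a coin at j < k corresponds to moving the heap from k to j, or to 0), and heads combine as a disjunctive sum (two heads at the same place would cancel, matching j XOR j = 0). So the Nim-value is the XOR of the 1-indexed positions of the heads.
Face-up positions (1-indexed): [1, 3, 4, 5, 6]
XOR 0 with 1: 0 XOR 1 = 1
XOR 1 with 3: 1 XOR 3 = 2
XOR 2 with 4: 2 XOR 4 = 6
XOR 6 with 5: 6 XOR 5 = 3
XOR 3 with 6: 3 XOR 6 = 5
Nim-value = 5

5


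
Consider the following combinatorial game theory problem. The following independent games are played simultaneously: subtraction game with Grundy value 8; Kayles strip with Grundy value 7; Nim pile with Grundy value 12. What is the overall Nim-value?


By the Sprague-Grundy theorem, the Grundy value of a sum of games is the XOR of individual Grundy values.
subtraction game: Grundy value = 8. Running XOR: 0 XOR 8 = 8
Kayles strip: Grundy value = 7. Running XOR: 8 XOR 7 = 15
Nim pile: Grundy value = 12. Running XOR: 15 XOR 12 = 3
The combined Grundy value is 3.

3


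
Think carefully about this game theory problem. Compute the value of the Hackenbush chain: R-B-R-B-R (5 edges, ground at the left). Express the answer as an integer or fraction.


Edges (from ground): R-B-R-B-R
By Berlekamp's sign-expansion rule, a Blue-Red Hackenbush stalk has the value of the surreal number whose sign sequence is the edge sequence with B -> + and R -> -.
Sign sequence: -+-+-
Trace the sign expansion in the surreal number tree, starting from 0:
Edge 1: R (sign -) -> bounds (-inf, 0), value = -1
Edge 2: B (sign +) -> bounds (-1, 0), value = -1/2
Edge 3: R (sign -) -> bounds (-1, -1/2), value = -3/4
Edge 4: B (sign +) -> bounds (-3/4, -1/2), value = -5/8
Edge 5: R (sign -) -> bounds (-3/4, -5/8), value = -11/16
Game value = -11/16

-11/16


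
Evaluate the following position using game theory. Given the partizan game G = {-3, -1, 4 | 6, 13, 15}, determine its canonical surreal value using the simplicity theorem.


Left options: {-3, -1, 4}, max = 4
Right options: {6, 13, 15}, min = 6
All options are numbers and max(Left) < min(Right), so by the simplicity theorem the value is the simplest (earliest-born) number strictly between 4 and 6.
The only integer strictly between 4 and 6 is 5.
No non-integer in the interval can be simpler: if x is a non-integer in the interval, then floor(x) or ceil(x) also lies in the interval (the interval contains an integer), and both are proper prefixes of x's sign expansion, i.e. born earlier. So the game value is 5.
Game value = 5

5


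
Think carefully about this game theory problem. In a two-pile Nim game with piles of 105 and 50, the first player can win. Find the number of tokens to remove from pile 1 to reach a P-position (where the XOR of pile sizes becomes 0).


Piles: 105 and 50
Current XOR: 105 XOR 50 = 91 (non-zero, so this is an N-position).
To make the XOR zero, we need to find a move that balances the piles.
For pile 1 (size 105): target = 105 XOR 91 = 50
We reduce pile 1 from 105 to 50.
Tokens removed: 105 - 50 = 55
Verification: 50 XOR 50 = 0

55


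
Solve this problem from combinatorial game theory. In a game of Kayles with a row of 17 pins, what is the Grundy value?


Kayles: a move removes 1 or 2 adjacent pins from a contiguous row.
Removing pins from a row of k leaves two independent rows (a, b) with a + b = k - 1 (one pin) or a + b = k - 2 (two pins); an end removal gives a = 0.
By Sprague-Grundy, G(k) = mex{ G(a) XOR G(b) } over all these splits. G(0) = 0.
G(1): splits (0,0):0^0=0 -> mex({0}) = 1
G(2): splits (0,1):0^1=1 (0,0):0^0=0 -> mex({0, 1}) = 2
G(3): splits (0,2):0^2=2 (1,1):1^1=0 (0,1):0^1=1 -> mex({0, 1, 2}) = 3
G(4): splits (0,3):0^3=3 (1,2):1^2=3 (0,2):0^2=2 (1,1):1^1=0 -> mex({0, 2, 3}) = 1
G(5): splits (0,4):0^1=1 (1,3):1^3=2 (2,2):2^2=0 (0,3):0^3=3 (1,2):1^2=3 -> mex({0, 1, 2, 3}) = 4
G(6) = mex({0, 1, 2, 4}) = 3
G(7) = mex({0, 1, 3, 4, 5}) = 2
G(8) = mex({0, 2, 3, 5, 6}) = 1
G(9) = mex({0, 1, 2, 3, 6, 7}) = 4
G(10) = mex({0, 1, 3, 4, 5, 7}) = 2
G(11) = mex({0, 1, 2, 3, 4, 5}) = 6
G(12) = mex({0, 1, 2, 3, 5, 6, 7}) = 4
G(13) = mex({0, 2, 3, 4, 6, 7}) = 1
G(14) = mex({0, 1, 4, 5, 6, 7}) = 2
G(15) = mex({0, 1, 2, 3, 4, 5, 6}) = 7
G(16) = mex({0, 2, 3, 5, 6, 7}) = 1
G(17) = mex({0, 1, 2, 3, 5, 6, 7}) = 4
Therefore G(17) = 4.

4


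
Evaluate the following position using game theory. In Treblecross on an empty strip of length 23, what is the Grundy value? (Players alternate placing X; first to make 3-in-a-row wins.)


Treblecross: place X on empty cells; 3-in-a-row wins.
Playing within two cells of an existing X lets the opponent win at once, so sensible play treats the cells i-2..i+2 around each X as dead. The player left with no safe cell loses, so this is a normal-play take-away game on strips of safe cells.
Placing X at cell i (0-indexed) of a strip of k safe cells leaves independent strips of sizes max(0, i-2) and max(0, k-i-3). Hence G(k) = mex{ G(max(0,i-2)) XOR G(max(0,k-i-3)) : 0 <= i < k }, with G(0) = 0.
G(1): splits (0,0):0^0=0 -> mex({0}) = 1
G(2): splits (0,0):0^0=0 -> mex({0}) = 1
G(3): splits (0,0):0^0=0 -> mex({0}) = 1
G(4): splits (0,1):0^1=1 (0,0):0^0=0 -> mex({0, 1}) = 2
G(5): splits (0,2):0^1=1 (0,1):0^1=1 (0,0):0^0=0 -> mex({0, 1}) = 2
G(6) = mex({1}) = 0
G(7) = mex({0, 1, 2}) = 3
G(8) = mex({0, 1, 2}) = 3
G(9) = mex({0, 2}) = 1
G(10) = mex({0, 2, 3}) = 1
G(11) = mex({0, 3}) = 1
G(12) = mex({1, 3}) = 0
G(13) = mex({0, 1, 2, 3}) = 4
G(14) = mex({0, 1, 2}) = 3
G(15) = mex({0, 1, 2}) = 3
G(16) = mex({0, 1, 2, 4}) = 3
G(17) = mex({0, 1, 3, 4}) = 2
G(18) = mex({0, 1, 3, 4}) = 2
G(19) = mex({0, 1, 3, 5}) = 2
G(20) = mex({0, 1, 2, 3, 5}) = 4
G(21) = mex({0, 1, 2, 3, 5}) = 4
G(22) = mex({1, 2, 6}) = 0
G(23) = mex({0, 1, 2, 3, 4, 6}) = 5
Therefore G(23) = 5.

5


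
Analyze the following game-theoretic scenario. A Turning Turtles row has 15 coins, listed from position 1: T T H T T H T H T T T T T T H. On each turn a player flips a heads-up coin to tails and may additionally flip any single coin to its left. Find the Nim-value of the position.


Coins: T T H T T H T H T T T T T T H
Key fact: a single head at position k behaves exactly like a Nim heap of size k (turning it to T and optionally flipping a coin at j < k corresponds to moving the heap from k to j, or to 0), and heads combine as a disjunctive sum (two heads at the same place would cancel, matching j XOR j = 0). So the Nim-value is the XOR of the 1-indexed positions of the heads.
Face-up positions (1-indexed): [3, 6, 8, 15]
XOR 0 with 3: 0 XOR 3 = 3
XOR 3 with 6: 3 XOR 6 = 5
XOR 5 with 8: 5 XOR 8 = 13
XOR 13 with 15: 13 XOR 15 = 2
Nim-value = 2

2


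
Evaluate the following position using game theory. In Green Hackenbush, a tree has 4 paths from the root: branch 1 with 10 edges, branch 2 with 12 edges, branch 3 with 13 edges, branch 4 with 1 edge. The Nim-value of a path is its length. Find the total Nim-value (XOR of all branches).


The tree has 4 branches from the ground vertex.
In Green Hackenbush, the Nim-value of a simple path of length k is k.
Branch 1: length 10, Nim-value = 10
Branch 2: length 12, Nim-value = 12
Branch 3: length 13, Nim-value = 13
Branch 4: length 1, Nim-value = 1
Total Nim-value = XOR of all branch values:
0 XOR 10 = 10
10 XOR 12 = 6
6 XOR 13 = 11
11 XOR 1 = 10
Nim-value of the tree = 10

10


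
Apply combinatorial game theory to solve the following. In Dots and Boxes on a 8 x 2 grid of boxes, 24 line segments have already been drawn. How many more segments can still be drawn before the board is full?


Grid: 8 x 2 boxes, i.e. 9 rows and 3 columns of dots.
Horizontal edges: (rows + 1) * cols = 9 * 2 = 18
Vertical edges: rows * (cols + 1) = 8 * 3 = 24
Total edges: 18 + 24 = 42
Edges drawn: 24
Remaining: 42 - 24 = 18

18


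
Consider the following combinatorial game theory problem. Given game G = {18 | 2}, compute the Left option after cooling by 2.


Original game: {18 | 2} (a switch {a | b} with a > b).
Cooling by t (for t below the temperature (a - b)/2 = 8) taxes each move by t: {a | b} cooled by t is {a - t | b + t}.
Cooling amount: t = 2
Cooled Left option: 18 - 2 = 16
Cooled Right option: 2 + 2 = 4
Cooled game: {16 | 4}
Left option = 16

16


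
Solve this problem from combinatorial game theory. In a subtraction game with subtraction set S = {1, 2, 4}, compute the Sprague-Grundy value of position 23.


The subtraction set is S = {1, 2, 4}.
G(k) = mex{ G(k - s) : s in S, s <= k }. We compute iteratively: G(0) = 0.
G(1) = mex({0}) = 1
G(2) = mex({0, 1}) = 2
G(3) = mex({1, 2}) = 0
G(4) = mex({0, 2}) = 1
G(5) = mex({0, 1}) = 2
G(6) = mex({1, 2}) = 0
Observe that G(3)..G(6) = 0, 1, 2, 0 repeats G(0)..G(3) = 0, 1, 2, 0.
For k >= max(S) = 4, G(k) is determined by the previous 4 values G(k-4)..G(k-1); a window of 4 consecutive values has recurred shifted by 3, so by induction G(k + 3) = G(k) for all k >= 0: the sequence is periodic from the start with period 3.
One period: G(0..2) = 0, 1, 2.
23 mod 3 = 2, so G(23) = G(2) = 2.

2


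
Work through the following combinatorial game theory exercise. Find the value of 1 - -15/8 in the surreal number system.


x = 1, y = -15/8
Converting to common denominator: 8
x = 8/8, y = -15/8
x - y = 1 - -15/8 = 23/8

23/8


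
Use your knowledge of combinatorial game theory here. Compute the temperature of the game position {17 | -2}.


The game is {17 | -2}, a switch {a | b} with numbers a > b.
Cooling {a | b} by t gives {a - t | b + t}, which stops being hot when a - t = b + t, i.e. at t = (a - b)/2. So the temperature of a switch is (a - b)/2.
Temperature = (Left option - Right option) / 2
= (17 - (-2)) / 2
= 19 / 2
= 19/2

19/2


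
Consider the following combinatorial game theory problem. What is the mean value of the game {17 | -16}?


Game = {17 | -16}, a switch {a | b} with numbers a > b.
Its thermograph has left wall a - t and right wall b + t, which meet at t = (a - b)/2, where both equal (a + b)/2. So the mast (mean value) is at (a + b)/2.
Mean = (17 + (-16))/2 = 1/2 = 1/2

1/2


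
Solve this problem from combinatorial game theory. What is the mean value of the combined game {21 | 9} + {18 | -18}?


G1 = {21 | 9}, G2 = {18 | -18}
Each is a switch {a | b} with numbers a > b; its mean value is (a + b)/2, and mean value is additive over game sums: m(G1 + G2) = m(G1) + m(G2).
Mean of G1 = (21 + (9))/2 = 30/2 = 15
Mean of G2 = (18 + (-18))/2 = 0/2 = 0
Mean of G1 + G2 = 15 + 0 = 15

15


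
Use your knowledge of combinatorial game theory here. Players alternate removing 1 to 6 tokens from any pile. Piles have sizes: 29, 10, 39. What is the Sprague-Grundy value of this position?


Subtraction set: {1, 2, 3, 4, 5, 6}
For this subtraction set, G(n) = n mod 7 (period = max + 1 = 7).
Pile 1 (size 29): G(29) = 29 mod 7 = 1
Pile 2 (size 10): G(10) = 10 mod 7 = 3
Pile 3 (size 39): G(39) = 39 mod 7 = 4
Total Grundy value = XOR of all: 1 XOR 3 XOR 4 = 6

6


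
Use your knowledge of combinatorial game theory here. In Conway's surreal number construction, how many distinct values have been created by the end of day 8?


Day 0: {|} = 0 is born. Count = 1.
Day n: the number of surreal numbers born by day n is 2^(n+1) - 1.
By day 0: 2^1 - 1 = 1
By day 1: 2^2 - 1 = 3
By day 2: 2^3 - 1 = 7
By day 3: 2^4 - 1 = 15
By day 4: 2^5 - 1 = 31
By day 5: 2^6 - 1 = 63
By day 6: 2^7 - 1 = 127
By day 7: 2^8 - 1 = 255
By day 8: 2^9 - 1 = 511
By day 8: 511 surreal numbers.

511


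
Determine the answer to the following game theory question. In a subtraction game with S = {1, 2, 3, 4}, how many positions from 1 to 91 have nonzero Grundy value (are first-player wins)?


Subtraction set S = {1, 2, 3, 4}, so G(n) = n mod 5.
G(n) = 0 when n is a multiple of 5.
Multiples of 5 in [1, 91]: 18
N-positions (nonzero Grundy) = 91 - 18 = 73

73


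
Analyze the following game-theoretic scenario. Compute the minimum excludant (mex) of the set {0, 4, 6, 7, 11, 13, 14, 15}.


Set = {0, 4, 6, 7, 11, 13, 14, 15}
0 is in the set.
1 is NOT in the set. This is the mex.
mex = 1

1


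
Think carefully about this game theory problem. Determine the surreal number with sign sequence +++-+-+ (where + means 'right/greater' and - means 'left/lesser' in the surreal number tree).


Sign expansion: +++-+-+
Rule: track bounds (lo, hi), initially (-inf, +inf). On '+', the current value becomes lo and we move to the simplest number in (value, hi): value + 1 if hi = +inf, otherwise the midpoint (value + hi)/2. On '-', the current value becomes hi and we move to value - 1 if lo = -inf, otherwise the midpoint (lo + value)/2.
Start at 0.
Step 1: sign = +, move right. Bounds: (0, +inf). Value = 1
Step 2: sign = +, move right. Bounds: (1, +inf). Value = 2
Step 3: sign = +, move right. Bounds: (2, +inf). Value = 3
Step 4: sign = -, move left. Bounds: (2, 3). Value = 5/2
Step 5: sign = +, move right. Bounds: (5/2, 3). Value = 11/4
Step 6: sign = -, move left. Bounds: (5/2, 11/4). Value = 21/8
Step 7: sign = +, move right. Bounds: (21/8, 11/4). Value = 43/16
The surreal number with sign expansion +++-+-+ is 43/16.

43/16


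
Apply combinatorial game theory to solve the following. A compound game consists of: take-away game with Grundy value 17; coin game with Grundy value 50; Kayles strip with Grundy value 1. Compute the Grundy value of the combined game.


By the Sprague-Grundy theorem, the Grundy value of a sum of games is the XOR of individual Grundy values.
take-away game: Grundy value = 17. Running XOR: 0 XOR 17 = 17
coin game: Grundy value = 50. Running XOR: 17 XOR 50 = 35
Kayles strip: Grundy value = 1. Running XOR: 35 XOR 1 = 34
The combined Grundy value is 34.

34


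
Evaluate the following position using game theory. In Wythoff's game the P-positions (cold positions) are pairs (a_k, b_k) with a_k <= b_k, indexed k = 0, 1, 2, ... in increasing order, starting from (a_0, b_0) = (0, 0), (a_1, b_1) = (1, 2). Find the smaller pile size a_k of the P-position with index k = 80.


By Wythoff's theorem, a_k = floor(k * phi) and b_k = floor(k * phi^2) = a_k + k, where phi = (1 + sqrt(5))/2 is the golden ratio.
phi = (1 + sqrt(5))/2 = 1.618034
k = 80
k * phi = 80 * 1.618034 = 129.442719
a_80 = floor(k * phi) = 129

129


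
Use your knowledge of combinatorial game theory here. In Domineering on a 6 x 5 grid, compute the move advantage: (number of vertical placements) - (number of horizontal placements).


Board is 6 x 5 (rows x cols).
Left (vertical) placements: (rows-1) * cols = 5 * 5 = 25
Right (horizontal) placements: rows * (cols-1) = 6 * 4 = 24
Advantage = Left - Right = 25 - 24 = 1

1


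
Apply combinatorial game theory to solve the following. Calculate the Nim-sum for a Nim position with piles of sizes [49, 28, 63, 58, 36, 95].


We need the XOR (exclusive or) of all pile sizes.
After XOR-ing pile 1 (size 49): 0 XOR 49 = 49
After XOR-ing pile 2 (size 28): 49 XOR 28 = 45
After XOR-ing pile 3 (size 63): 45 XOR 63 = 18
After XOR-ing pile 4 (size 58): 18 XOR 58 = 40
After XOR-ing pile 5 (size 36): 40 XOR 36 = 12
After XOR-ing pile 6 (size 95): 12 XOR 95 = 83
The Nim-value of this position is 83.

83


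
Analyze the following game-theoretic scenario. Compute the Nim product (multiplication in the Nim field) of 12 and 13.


Nim multiplication is bilinear over XOR: (u XOR v) * w = (u*w) XOR (v*w).
So we split each operand into its bit components and XOR the pairwise Nim products.
12 = 4 + 8 (as XOR of powers of 2).
13 = 1 + 4 + 8 (as XOR of powers of 2).
Using the standard Nim-product table on single bits:
  2*2 = 3,   2*4 = 8,   2*8 = 12,
  4*4 = 6,   4*8 = 11,  8*8 = 13,
and  1*x = x (identity), k*l = l*k (commutative).
Pairwise Nim products:
  4 * 1 = 4
  4 * 4 = 6
  4 * 8 = 11
  8 * 1 = 8
  8 * 4 = 11
  8 * 8 = 13
XOR them: 4 XOR 6 XOR 11 XOR 8 XOR 11 XOR 13 = 7.
Result: 12 * 13 = 7 (in Nim).

7


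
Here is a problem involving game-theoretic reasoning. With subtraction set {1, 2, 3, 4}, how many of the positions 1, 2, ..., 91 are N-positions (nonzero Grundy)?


Subtraction set S = {1, 2, 3, 4}, so G(n) = n mod 5.
G(n) = 0 when n is a multiple of 5.
Multiples of 5 in [1, 91]: 18
N-positions (nonzero Grundy) = 91 - 18 = 73

73


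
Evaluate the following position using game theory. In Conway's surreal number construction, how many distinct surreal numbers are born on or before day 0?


Day 0: {|} = 0 is born. Count = 1.
Day n: the number of surreal numbers born by day n is 2^(n+1) - 1.
By day 0: 2^1 - 1 = 1
By day 0: 1 surreal numbers.

1


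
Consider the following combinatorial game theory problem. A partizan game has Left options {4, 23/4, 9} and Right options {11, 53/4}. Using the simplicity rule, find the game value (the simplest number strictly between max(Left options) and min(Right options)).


Left options: {4, 23/4, 9}, max = 9
Right options: {11, 53/4}, min = 11
All options are numbers and max(Left) < min(Right), so by the simplicity theorem the value is the simplest (earliest-born) number strictly between 9 and 11.
The only integer strictly between 9 and 11 is 10.
No non-integer in the interval can be simpler: if x is a non-integer in the interval, then floor(x) or ceil(x) also lies in the interval (the interval contains an integer), and both are proper prefixes of x's sign expansion, i.e. born earlier. So the game value is 10.
Game value = 10

10


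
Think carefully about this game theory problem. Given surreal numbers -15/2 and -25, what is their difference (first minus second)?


x = -15/2, y = -25
Converting to common denominator: 2
x = -15/2, y = -50/2
x - y = -15/2 - -25 = 35/2

35/2


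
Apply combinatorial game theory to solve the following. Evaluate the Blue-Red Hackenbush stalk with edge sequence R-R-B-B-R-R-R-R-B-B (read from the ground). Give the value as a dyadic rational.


Edges (from ground): R-R-B-B-R-R-R-R-B-B
By Berlekamp's sign-expansion rule, a Blue-Red Hackenbush stalk has the value of the surreal number whose sign sequence is the edge sequence with B -> + and R -> -.
Sign sequence: --++----++
Trace the sign expansion in the surreal number tree, starting from 0:
Edge 1: R (sign -) -> bounds (-inf, 0), value = -1
Edge 2: R (sign -) -> bounds (-inf, -1), value = -2
Edge 3: B (sign +) -> bounds (-2, -1), value = -3/2
Edge 4: B (sign +) -> bounds (-3/2, -1), value = -5/4
Edge 5: R (sign -) -> bounds (-3/2, -5/4), value = -11/8
Edge 6: R (sign -) -> bounds (-3/2, -11/8), value = -23/16
Edge 7: R (sign -) -> bounds (-3/2, -23/16), value = -47/32
Edge 8: R (sign -) -> bounds (-3/2, -47/32), value = -95/64
Edge 9: B (sign +) -> bounds (-95/64, -47/32), value = -189/128
Edge 10: B (sign +) -> bounds (-189/128, -47/32), value = -377/256
Game value = -377/256

-377/256


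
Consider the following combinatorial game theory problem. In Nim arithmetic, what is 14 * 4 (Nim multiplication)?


Nim multiplication is bilinear over XOR: (u XOR v) * w = (u*w) XOR (v*w).
So we split each operand into its bit components and XOR the pairwise Nim products.
14 = 2 + 4 + 8 (as XOR of powers of 2).
4 = 4 (as XOR of powers of 2).
Using the standard Nim-product table on single bits:
  2*2 = 3,   2*4 = 8,   2*8 = 12,
  4*4 = 6,   4*8 = 11,  8*8 = 13,
and  1*x = x (identity), k*l = l*k (commutative).
Pairwise Nim products:
  2 * 4 = 8
  4 * 4 = 6
  8 * 4 = 11
XOR them: 8 XOR 6 XOR 11 = 5.
Result: 14 * 4 = 5 (in Nim).

5


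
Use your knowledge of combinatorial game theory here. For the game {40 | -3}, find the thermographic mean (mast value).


Game = {40 | -3}, a switch {a | b} with numbers a > b.
Its thermograph has left wall a - t and right wall b + t, which meet at t = (a - b)/2, where both equal (a + b)/2. So the mast (mean value) is at (a + b)/2.
Mean = (40 + (-3))/2 = 37/2 = 37/2

37/2


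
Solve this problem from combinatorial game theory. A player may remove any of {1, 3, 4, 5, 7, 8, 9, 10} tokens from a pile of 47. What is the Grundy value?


The subtraction set is S = {1, 3, 4, 5, 7, 8, 9, 10}.
G(k) = mex{ G(k - s) : s in S, s <= k }. We compute iteratively: G(0) = 0.
G(1) = mex({0}) = 1
G(2) = mex({1}) = 0
G(3) = mex({0}) = 1
G(4) = mex({0, 1}) = 2
G(5) = mex({0, 1, 2}) = 3
G(6) = mex({0, 1, 3}) = 2
G(7) = mex({0, 1, 2}) = 3
G(8) = mex({0, 1, 2, 3}) = 4
G(9) = mex({0, 1, 2, 3, 4}) = 5
G(10) = mex({0, 1, 2, 3, 5}) = 4
G(11) = mex({0, 1, 2, 3, 4}) = 5
G(12) = mex({0, 1, 2, 3, 4, 5}) = 6
G(13) = mex({1, 2, 3, 4, 5, 6}) = 0
G(14) = mex({0, 2, 3, 4, 5}) = 1
G(15) = mex({1, 2, 3, 4, 5, 6}) = 0
G(16) = mex({0, 2, 3, 4, 5, 6}) = 1
G(17) = mex({0, 1, 3, 4, 5, 6}) = 2
G(18) = mex({0, 1, 2, 4, 5}) = 3
G(19) = mex({0, 1, 3, 4, 5, 6}) = 2
G(20) = mex({0, 1, 2, 4, 5, 6}) = 3
G(21) = mex({0, 1, 2, 3, 5, 6}) = 4
G(22) = mex({0, 1, 2, 3, 4, 6}) = 5
Observe that G(13)..G(22) = 0, 1, 0, 1, 2, 3, 2, 3, 4, 5 repeats G(0)..G(9) = 0, 1, 0, 1, 2, 3, 2, 3, 4, 5.
For k >= max(S) = 10, G(k) is determined by the previous 10 values G(k-10)..G(k-1); a window of 10 consecutive values has recurred shifted by 13, so by induction G(k + 13) = G(k) for all k >= 0: the sequence is periodic from the start with period 13.
One period: G(0..12) = 0, 1, 0, 1, 2, 3, 2, 3, 4, 5, 4, 5, 6.
47 mod 13 = 8, so G(47) = G(8) = 4.

4


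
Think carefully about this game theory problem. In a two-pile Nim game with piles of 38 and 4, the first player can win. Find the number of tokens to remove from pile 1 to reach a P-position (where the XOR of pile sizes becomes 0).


Piles: 38 and 4
Current XOR: 38 XOR 4 = 34 (non-zero, so this is an N-position).
To make the XOR zero, we need to find a move that balances the piles.
For pile 1 (size 38): target = 38 XOR 34 = 4
We reduce pile 1 from 38 to 4.
Tokens removed: 38 - 4 = 34
Verification: 4 XOR 4 = 0

34


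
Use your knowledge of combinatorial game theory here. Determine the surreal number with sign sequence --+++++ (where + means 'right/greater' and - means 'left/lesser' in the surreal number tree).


Sign expansion: --+++++
Rule: track bounds (lo, hi), initially (-inf, +inf). On '+', the current value becomes lo and we move to the simplest number in (value, hi): value + 1 if hi = +inf, otherwise the midpoint (value + hi)/2. On '-', the current value becomes hi and we move to value - 1 if lo = -inf, otherwise the midpoint (lo + value)/2.
Start at 0.
Step 1: sign = -, move left. Bounds: (-inf, 0). Value = -1
Step 2: sign = -, move left. Bounds: (-inf, -1). Value = -2
Step 3: sign = +, move right. Bounds: (-2, -1). Value = -3/2
Step 4: sign = +, move right. Bounds: (-3/2, -1). Value = -5/4
Step 5: sign = +, move right. Bounds: (-5/4, -1). Value = -9/8
Step 6: sign = +, move right. Bounds: (-9/8, -1). Value = -17/16
Step 7: sign = +, move right. Bounds: (-17/16, -1). Value = -33/32
The surreal number with sign expansion --+++++ is -33/32.

-33/32


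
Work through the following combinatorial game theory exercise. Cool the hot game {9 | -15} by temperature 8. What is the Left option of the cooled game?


Original game: {9 | -15} (a switch {a | b} with a > b).
Cooling by t (for t below the temperature (a - b)/2 = 12) taxes each move by t: {a | b} cooled by t is {a - t | b + t}.
Cooling amount: t = 8
Cooled Left option: 9 - 8 = 1
Cooled Right option: -15 + 8 = -7
Cooled game: {1 | -7}
Left option = 1

1


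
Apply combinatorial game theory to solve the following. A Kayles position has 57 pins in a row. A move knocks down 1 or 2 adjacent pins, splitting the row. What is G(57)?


Kayles: a move removes 1 or 2 adjacent pins from a contiguous row.
Removing pins from a row of k leaves two independent rows (a, b) with a + b = k - 1 (one pin) or a + b = k - 2 (two pins); an end removal gives a = 0.
By Sprague-Grundy, G(k) = mex{ G(a) XOR G(b) } over all these splits. G(0) = 0.
G(1): splits (0,0):0^0=0 -> mex({0}) = 1
G(2): splits (0,1):0^1=1 (0,0):0^0=0 -> mex({0, 1}) = 2
G(3): splits (0,2):0^2=2 (1,1):1^1=0 (0,1):0^1=1 -> mex({0, 1, 2}) = 3
G(4): splits (0,3):0^3=3 (1,2):1^2=3 (0,2):0^2=2 (1,1):1^1=0 -> mex({0, 2, 3}) = 1
G(5): splits (0,4):0^1=1 (1,3):1^3=2 (2,2):2^2=0 (0,3):0^3=3 (1,2):1^2=3 -> mex({0, 1, 2, 3}) = 4
G(6) = mex({0, 1, 2, 4}) = 3
G(7) = mex({0, 1, 3, 4, 5}) = 2
G(8) = mex({0, 2, 3, 5, 6}) = 1
G(9) = mex({0, 1, 2, 3, 6, 7}) = 4
G(10) = mex({0, 1, 3, 4, 5, 7}) = 2
G(11) = mex({0, 1, 2, 3, 4, 5}) = 6
G(12) = mex({0, 1, 2, 3, 5, 6, 7}) = 4
G(13) = mex({0, 2, 3, 4, 6, 7}) = 1
G(14) = mex({0, 1, 4, 5, 6, 7}) = 2
G(15) = mex({0, 1, 2, 3, 4, 5, 6}) = 7
G(16) = mex({0, 2, 3, 5, 6, 7}) = 1
G(17) = mex({0, 1, 2, 3, 5, 6, 7}) = 4
G(18) = mex({0, 1, 2, 4, 5, 6}) = 3
G(19) = mex({0, 1, 3, 4, 5, 7}) = 2
G(20) = mex({0, 2, 3, 4, 5, 6, 7}) = 1
G(21) = mex({0, 1, 2, 3, 5, 6, 7}) = 4
G(22) = mex({0, 1, 2, 3, 4, 5, 7}) = 6
G(23) = mex({0, 1, 2, 3, 4, 5, 6}) = 7
G(24) = mex({0, 1, 2, 3, 5, 6, 7}) = 4
G(25) = mex({0, 2, 3, 4, 6, 7}) = 1
G(26) = mex({0, 1, 3, 4, 5, 6, 7}) = 2
G(27) = mex({0, 1, 2, 3, 4, 5, 6, 7}) = 8
G(28) = mex({0, 1, 2, 3, 4, 6, 7, 8}) = 5
G(29) = mex({0, 1, 2, 3, 5, 6, 7, 8, 9}) = 4
G(30) = mex({0, 1, 2, 3, 4, 5, 6, 9, 10}) = 7
G(31) = mex({0, 1, 3, 4, 5, 7, 10, 11}) = 2
G(32) = mex({0, 2, 3, 4, 5, 6, 7, 9, 11}) = 1
G(33) = mex({0, 1, 2, 3, 4, 5, 6, 7, 9, 12}) = 8
G(34) = mex({0, 1, 2, 3, 4, 5, 7, 8, 11, 12}) = 6
G(35) = mex({0, 1, 2, 3, 4, 5, 6, 8, 9, 10, 11}) = 7
G(36) = mex({0, 1, 2, 3, 5, 6, 7, 9, 10}) = 4
G(37) = mex({0, 2, 3, 4, 6, 7, 9, 10, 11, 12}) = 1
G(38) = mex({0, 1, 3, 4, 5, 6, 7, 9, 10, 11, 12}) = 2
G(39) = mex({0, 1, 2, 4, 5, 6, 7, 9, 10, 12, 14}) = 3
G(40) = mex({0, 2, 3, 4, 6, 7, 11, 12, 14}) = 1
G(41) = mex({0, 1, 2, 3, 5, 6, 7, 9, 10, 11, 12}) = 4
G(42) = mex({0, 1, 2, 3, 4, 5, 6, 9, 10}) = 7
G(43) = mex({0, 1, 3, 4, 5, 7, 9, 10, 12, 15}) = 2
G(44) = mex({0, 2, 3, 4, 5, 6, 7, 9, 10, 12, 15}) = 1
G(45) = mex({0, 1, 2, 3, 4, 5, 6, 7, 9, 10, 12, 14}) = 8
G(46) = mex({0, 1, 3, 4, 5, 7, 8, 11, 12, 14}) = 2
G(47) = mex({0, 1, 2, 3, 4, 5, 6, 8, 9, 10, 11, 12}) = 7
G(48) = mex({0, 1, 2, 3, 5, 6, 7, 9, 10}) = 4
G(49) = mex({0, 2, 3, 4, 6, 7, 9, 10, 11, 12, 15}) = 1
G(50) = mex({0, 1, 4, 5, 6, 7, 9, 11, 12, 14, 15}) = 2
G(51) = mex({0, 1, 2, 3, 4, 5, 6, 7, 9, 12, 14, 15}) = 8
G(52) = mex({0, 2, 3, 4, 5, 6, 7, 8, 11, 12, 15}) = 1
G(53) = mex({0, 1, 2, 3, 5, 6, 7, 8, 9, 10, 11, 12}) = 4
G(54) = mex({0, 1, 2, 3, 4, 5, 6, 9, 10}) = 7
G(55) = mex({0, 1, 3, 4, 5, 7, 9, 10, 11, 12}) = 2
G(56) = mex({0, 2, 3, 4, 5, 6, 7, 9, 10, 11, 12, 13, 14}) = 1
G(57) = mex({0, 1, 2, 3, 5, 6, 7, 9, 10, 12, 13, 14, 15}) = 4
Therefore G(57) = 4.

4
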